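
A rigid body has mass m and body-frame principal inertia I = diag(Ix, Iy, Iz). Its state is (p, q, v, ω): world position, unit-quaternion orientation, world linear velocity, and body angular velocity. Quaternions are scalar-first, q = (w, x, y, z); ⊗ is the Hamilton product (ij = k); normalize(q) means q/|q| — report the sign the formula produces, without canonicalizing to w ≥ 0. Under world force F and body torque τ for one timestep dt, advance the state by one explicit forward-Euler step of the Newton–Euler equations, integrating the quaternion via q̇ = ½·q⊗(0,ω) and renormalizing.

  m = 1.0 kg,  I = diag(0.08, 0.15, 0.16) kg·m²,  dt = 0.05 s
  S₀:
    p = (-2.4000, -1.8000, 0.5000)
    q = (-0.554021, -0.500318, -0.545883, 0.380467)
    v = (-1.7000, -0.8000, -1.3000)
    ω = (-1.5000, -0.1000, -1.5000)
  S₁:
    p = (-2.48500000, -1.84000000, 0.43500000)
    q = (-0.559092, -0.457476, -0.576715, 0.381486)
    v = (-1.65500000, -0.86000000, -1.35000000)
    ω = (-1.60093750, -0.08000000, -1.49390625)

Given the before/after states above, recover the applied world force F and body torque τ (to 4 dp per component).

Δv = v₁−v₀ = (0.04500000, -0.06000000, -0.05000000)
applied force F = (0.9000, -1.2000, -1.0000)
ω₁ − ω₀ = (-0.10093750, 0.02000000, 0.00609375)
ω₀×(Iω₀) = (0.0015, -0.1800, 0.0105)
I·α + gyro = (-0.1600, -0.1200, 0.0300)

F = (0.9000, -1.2000, -1.0000)
τ = (-0.1600, -0.1200, 0.0300)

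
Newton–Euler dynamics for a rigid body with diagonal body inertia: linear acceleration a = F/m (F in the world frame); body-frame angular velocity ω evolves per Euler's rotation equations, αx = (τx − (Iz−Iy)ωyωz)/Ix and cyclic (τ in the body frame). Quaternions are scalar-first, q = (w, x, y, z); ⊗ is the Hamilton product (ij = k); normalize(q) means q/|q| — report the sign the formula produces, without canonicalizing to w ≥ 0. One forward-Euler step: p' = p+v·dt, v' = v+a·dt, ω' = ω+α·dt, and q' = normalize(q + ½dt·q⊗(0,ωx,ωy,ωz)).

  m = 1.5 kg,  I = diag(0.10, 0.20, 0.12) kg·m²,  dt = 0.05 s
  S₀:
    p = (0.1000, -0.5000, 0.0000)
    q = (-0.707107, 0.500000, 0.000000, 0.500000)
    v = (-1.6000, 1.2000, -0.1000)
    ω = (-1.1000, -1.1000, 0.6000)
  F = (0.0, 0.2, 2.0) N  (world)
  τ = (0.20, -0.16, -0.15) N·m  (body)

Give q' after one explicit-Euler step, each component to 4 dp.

Hamilton product q⊗(0,ω) = (0.2500000, 1.3278177, -0.0721823, -0.9742642)
updated quaternion q' = (-0.7002, 0.5327, -0.0018, 0.4752)

q' = (-0.7002, 0.5327, -0.0018, 0.4752)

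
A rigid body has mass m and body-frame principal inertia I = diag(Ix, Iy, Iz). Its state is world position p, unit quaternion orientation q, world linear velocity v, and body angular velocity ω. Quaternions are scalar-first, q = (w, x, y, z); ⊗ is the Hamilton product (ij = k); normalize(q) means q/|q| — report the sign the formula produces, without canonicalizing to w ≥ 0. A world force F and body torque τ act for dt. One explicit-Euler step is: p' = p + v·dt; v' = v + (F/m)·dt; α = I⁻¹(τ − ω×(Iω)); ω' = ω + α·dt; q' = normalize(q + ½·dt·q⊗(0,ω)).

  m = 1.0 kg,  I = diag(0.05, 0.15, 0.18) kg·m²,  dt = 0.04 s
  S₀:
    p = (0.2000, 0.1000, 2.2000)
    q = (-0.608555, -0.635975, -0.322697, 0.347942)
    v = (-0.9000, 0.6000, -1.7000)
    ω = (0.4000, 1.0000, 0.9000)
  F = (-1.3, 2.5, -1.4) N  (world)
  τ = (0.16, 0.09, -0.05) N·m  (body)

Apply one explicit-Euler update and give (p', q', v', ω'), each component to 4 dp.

p' = (0.1640, 0.1240, 2.1320)
q' = (-0.6030, -0.6534, -0.3205, 0.3267)
v' = (-0.9520, 0.7000, -1.7560)
ω' = (0.5064, 1.0365, 0.8800)

a = F/m = (-1.3000, 2.5000, -1.4000)
p + v·dt = (0.1640, 0.1240, 2.1320)
new velocity v' = (-0.9520, 0.7000, -1.7560)
(τ − ω×Iω)/I = (2.6600, 0.9120, -0.5000)
new body rate ω' = (0.5064, 1.0365, 0.8800)
q⊗(0,ω) = (0.2639392, -0.8817913, 0.1029993, -1.0545957)
q + ½dt·q⊗(0,ω), renormalized = (-0.6030, -0.6534, -0.3205, 0.3267)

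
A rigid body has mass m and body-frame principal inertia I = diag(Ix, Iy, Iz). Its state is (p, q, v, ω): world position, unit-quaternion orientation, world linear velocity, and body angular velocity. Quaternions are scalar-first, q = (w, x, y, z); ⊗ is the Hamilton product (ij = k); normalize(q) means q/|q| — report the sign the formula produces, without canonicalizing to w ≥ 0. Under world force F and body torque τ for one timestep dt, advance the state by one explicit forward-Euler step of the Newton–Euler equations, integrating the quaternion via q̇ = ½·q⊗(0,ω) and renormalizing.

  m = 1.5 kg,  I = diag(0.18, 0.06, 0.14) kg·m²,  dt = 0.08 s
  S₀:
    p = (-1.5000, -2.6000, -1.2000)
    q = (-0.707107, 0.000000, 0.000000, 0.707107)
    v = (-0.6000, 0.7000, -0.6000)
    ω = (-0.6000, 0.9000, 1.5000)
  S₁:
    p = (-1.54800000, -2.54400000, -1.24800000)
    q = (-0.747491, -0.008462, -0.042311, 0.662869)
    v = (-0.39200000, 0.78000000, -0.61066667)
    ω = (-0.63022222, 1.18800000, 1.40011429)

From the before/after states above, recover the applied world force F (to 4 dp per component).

velocity change Δv = (0.20800000, 0.08000000, -0.01066667)
applied force F = (3.9000, 1.5000, -0.2000)

F = (3.9000, 1.5000, -0.2000)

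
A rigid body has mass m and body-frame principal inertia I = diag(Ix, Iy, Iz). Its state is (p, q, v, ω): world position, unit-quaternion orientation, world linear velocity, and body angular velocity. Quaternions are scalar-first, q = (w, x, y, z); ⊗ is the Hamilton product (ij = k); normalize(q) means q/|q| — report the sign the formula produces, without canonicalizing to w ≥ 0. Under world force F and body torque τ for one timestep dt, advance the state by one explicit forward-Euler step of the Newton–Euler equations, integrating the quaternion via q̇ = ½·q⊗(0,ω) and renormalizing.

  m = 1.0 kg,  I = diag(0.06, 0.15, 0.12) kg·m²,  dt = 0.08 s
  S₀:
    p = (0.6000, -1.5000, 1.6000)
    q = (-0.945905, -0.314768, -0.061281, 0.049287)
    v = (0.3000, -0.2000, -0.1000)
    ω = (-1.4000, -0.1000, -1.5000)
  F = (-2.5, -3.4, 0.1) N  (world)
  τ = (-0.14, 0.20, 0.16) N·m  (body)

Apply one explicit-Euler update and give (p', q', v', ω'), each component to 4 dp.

p' = (0.6240, -1.5160, 1.5920)
q' = (-0.9576, -0.2571, -0.0789, 0.1035)
v' = (0.1000, -0.4720, -0.0920)
ω' = (-1.5807, 0.0739, -1.4017)

p + v·dt = (0.6240, -1.5160, 1.5920)
new velocity v' = (0.1000, -0.4720, -0.0920)
α = I⁻¹(τ − ω×Iω) = (-2.2583, 2.1733, 1.2283)
ω' = ω + α·dt = (-1.5807, 0.0739, -1.4017)
2q̇ = q⊗(0,ω) = (-0.3728728, 1.4211172, -0.4465633, 1.3645409)
q + ½dt·q⊗(0,ω), renormalized = (-0.9576, -0.2571, -0.0789, 0.1035)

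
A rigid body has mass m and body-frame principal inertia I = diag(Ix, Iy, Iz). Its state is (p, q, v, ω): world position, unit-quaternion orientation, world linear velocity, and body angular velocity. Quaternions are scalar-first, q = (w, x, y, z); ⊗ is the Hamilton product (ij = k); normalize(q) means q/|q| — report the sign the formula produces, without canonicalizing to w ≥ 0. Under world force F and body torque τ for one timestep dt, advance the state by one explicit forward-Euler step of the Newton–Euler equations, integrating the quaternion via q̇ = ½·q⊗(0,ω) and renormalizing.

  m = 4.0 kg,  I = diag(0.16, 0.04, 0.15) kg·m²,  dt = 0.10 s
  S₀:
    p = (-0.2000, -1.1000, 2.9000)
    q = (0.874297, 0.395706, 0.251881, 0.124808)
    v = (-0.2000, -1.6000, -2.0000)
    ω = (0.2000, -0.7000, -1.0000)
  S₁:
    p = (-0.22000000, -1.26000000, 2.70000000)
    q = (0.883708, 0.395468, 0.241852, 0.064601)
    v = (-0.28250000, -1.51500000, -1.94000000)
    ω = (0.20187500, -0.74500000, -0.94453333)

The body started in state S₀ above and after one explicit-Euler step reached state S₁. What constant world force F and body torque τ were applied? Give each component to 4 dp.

F = (-3.3000, 3.4000, 2.4000)
τ = (0.0800, -0.0200, 0.1000)

velocity change Δv = (-0.08250000, 0.08500000, 0.06000000)
F = m·Δv/dt = (-3.3000, 3.4000, 2.4000)
rate change Δω = (0.00187500, -0.04500000, 0.05546667)
precession coupling = (0.0770, -0.0020, 0.0168)
I·α + gyro = (0.0800, -0.0200, 0.1000)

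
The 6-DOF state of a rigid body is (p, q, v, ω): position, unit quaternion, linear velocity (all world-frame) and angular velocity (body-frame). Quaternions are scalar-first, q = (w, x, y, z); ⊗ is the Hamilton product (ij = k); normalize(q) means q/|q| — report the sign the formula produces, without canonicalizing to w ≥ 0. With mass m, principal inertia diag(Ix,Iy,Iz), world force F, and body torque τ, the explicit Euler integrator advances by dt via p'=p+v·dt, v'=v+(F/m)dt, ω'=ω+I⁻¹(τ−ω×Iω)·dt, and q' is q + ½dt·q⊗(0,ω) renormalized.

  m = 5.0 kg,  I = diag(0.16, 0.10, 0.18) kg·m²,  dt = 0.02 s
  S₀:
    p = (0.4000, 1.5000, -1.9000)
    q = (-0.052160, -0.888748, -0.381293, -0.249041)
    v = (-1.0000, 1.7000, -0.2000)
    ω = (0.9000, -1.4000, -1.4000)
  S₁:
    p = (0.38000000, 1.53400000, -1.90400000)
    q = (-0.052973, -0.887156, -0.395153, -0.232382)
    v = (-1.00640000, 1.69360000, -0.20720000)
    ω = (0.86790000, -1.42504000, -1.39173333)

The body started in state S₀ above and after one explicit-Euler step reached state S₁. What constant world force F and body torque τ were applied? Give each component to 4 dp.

Δω = ω₁−ω₀ = (-0.03210000, -0.02504000, 0.00826667)
gyro term ω₀×Iω₀ = (0.1568, 0.0252, 0.0756)
τ = I·(Δω/dt) + ω₀×(Iω₀) = (-0.1000, -0.1000, 0.1500)
Δv = v₁−v₀ = (-0.00640000, -0.00640000, -0.00720000)
F = m·Δv/dt = (-1.6000, -1.6000, -1.8000)

F = (-1.6000, -1.6000, -1.8000)
τ = (-0.1000, -0.1000, 0.1500)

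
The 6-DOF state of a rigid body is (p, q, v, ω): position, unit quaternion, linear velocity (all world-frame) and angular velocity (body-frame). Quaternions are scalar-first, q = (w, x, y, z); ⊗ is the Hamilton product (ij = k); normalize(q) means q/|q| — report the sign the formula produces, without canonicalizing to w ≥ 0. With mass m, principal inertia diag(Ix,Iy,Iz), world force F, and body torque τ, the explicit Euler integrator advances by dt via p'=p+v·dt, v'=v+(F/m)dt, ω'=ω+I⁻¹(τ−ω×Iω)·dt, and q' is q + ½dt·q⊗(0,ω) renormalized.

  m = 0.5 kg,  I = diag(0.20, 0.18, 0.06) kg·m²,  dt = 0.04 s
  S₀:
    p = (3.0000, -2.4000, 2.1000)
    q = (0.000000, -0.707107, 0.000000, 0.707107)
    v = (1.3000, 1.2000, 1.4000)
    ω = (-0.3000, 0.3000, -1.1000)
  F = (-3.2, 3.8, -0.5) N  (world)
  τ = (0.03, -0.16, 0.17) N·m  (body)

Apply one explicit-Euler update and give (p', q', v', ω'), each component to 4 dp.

ω×(Iω) gyroscopic = (0.0396, 0.0462, 0.0018)
angular accel α = (-0.0480, -1.1456, 2.8033)
new body rate ω' = (-0.3019, 0.2542, -0.9879)
Hamilton product q⊗(0,ω) = (0.5656856, -0.2121321, -0.9899498, -0.2121321)
updated quaternion q' = (0.0113, -0.7112, -0.0198, 0.7027)
a = (-6.4000, 7.6000, -1.0000)
p' = p + v·dt = (3.0520, -2.3520, 2.1560)
new velocity v' = (1.0440, 1.5040, 1.3600)

p' = (3.0520, -2.3520, 2.1560)
q' = (0.0113, -0.7112, -0.0198, 0.7027)
v' = (1.0440, 1.5040, 1.3600)
ω' = (-0.3019, 0.2542, -0.9879)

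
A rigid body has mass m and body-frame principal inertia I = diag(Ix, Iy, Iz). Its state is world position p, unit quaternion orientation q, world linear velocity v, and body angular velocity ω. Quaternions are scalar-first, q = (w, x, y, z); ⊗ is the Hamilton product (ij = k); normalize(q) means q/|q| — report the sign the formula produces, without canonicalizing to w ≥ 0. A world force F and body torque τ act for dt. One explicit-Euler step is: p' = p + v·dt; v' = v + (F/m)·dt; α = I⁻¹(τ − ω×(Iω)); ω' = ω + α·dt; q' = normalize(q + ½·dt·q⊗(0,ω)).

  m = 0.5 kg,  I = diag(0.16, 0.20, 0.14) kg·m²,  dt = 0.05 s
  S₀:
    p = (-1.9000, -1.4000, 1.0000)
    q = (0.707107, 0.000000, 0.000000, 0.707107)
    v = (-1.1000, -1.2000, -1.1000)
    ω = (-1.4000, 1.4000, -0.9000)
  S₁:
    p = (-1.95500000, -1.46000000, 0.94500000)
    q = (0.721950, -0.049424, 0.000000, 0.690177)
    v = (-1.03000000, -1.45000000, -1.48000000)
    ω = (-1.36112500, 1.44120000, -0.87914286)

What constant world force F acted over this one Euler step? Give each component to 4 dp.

F = (0.7000, -2.5000, -3.8000)

v₁ − v₀ = (0.07000000, -0.25000000, -0.38000000)
F = m·Δv/dt = (0.7000, -2.5000, -3.8000)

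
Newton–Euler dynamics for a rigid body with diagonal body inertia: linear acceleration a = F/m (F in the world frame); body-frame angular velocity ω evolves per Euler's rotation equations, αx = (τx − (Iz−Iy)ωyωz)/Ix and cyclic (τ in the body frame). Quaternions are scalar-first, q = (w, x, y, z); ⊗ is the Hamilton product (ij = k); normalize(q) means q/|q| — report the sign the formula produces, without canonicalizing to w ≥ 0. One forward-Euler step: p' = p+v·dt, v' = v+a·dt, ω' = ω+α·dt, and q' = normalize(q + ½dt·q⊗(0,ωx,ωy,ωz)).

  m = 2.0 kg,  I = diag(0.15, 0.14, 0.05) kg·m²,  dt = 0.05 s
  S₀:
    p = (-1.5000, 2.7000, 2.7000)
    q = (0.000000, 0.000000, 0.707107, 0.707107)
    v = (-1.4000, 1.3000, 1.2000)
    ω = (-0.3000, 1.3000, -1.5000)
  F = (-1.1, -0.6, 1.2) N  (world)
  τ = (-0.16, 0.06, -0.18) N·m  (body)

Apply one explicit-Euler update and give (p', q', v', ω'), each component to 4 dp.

p' = (-1.5700, 2.7650, 2.7600)
q' = (0.0035, -0.0494, 0.7009, 0.7115)
v' = (-1.4275, 1.2850, 1.2300)
ω' = (-0.4118, 1.3054, -1.6839)

linear accel F/m = (-0.5500, -0.3000, 0.6000)
new position p' = (-1.5700, 2.7650, 2.7600)
v + (F/m)dt = (-1.4275, 1.2850, 1.2300)
precession coupling ω×(Iω) = (0.1755, 0.0450, 0.0039)
angular accel α = (-2.2367, 0.1071, -3.6780)
ω' = ω + α·dt = (-0.4118, 1.3054, -1.6839)
2q̇ = q⊗(0,ω) = (0.1414214, -1.9798996, -0.2121321, 0.2121321)
q' = normalize(q + ½dt·q⊗(0,ω)) = (0.0035, -0.0494, 0.7009, 0.7115)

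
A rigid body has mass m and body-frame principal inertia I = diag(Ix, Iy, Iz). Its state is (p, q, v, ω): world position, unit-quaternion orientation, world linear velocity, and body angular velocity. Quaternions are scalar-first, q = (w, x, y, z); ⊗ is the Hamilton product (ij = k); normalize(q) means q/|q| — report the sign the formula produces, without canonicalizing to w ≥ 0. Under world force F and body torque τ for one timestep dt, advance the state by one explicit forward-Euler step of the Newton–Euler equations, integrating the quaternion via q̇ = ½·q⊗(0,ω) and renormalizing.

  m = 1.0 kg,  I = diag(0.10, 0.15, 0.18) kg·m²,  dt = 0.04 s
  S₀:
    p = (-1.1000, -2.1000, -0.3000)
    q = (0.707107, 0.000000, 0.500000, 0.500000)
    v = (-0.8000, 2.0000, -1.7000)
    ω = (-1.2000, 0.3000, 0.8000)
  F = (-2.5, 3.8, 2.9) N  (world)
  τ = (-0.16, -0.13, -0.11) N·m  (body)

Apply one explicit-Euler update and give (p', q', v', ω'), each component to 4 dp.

precession coupling ω×(Iω) = (0.0072, 0.0768, -0.0180)
α = I⁻¹(τ − ω×Iω) = (-1.6720, -1.3787, -0.5111)
ω' = ω + α·dt = (-1.2669, 0.2449, 0.7796)
Hamilton product q⊗(0,ω) = (-0.5500000, -0.5985284, -0.3878679, 1.1656856)
updated quaternion q' = (0.6958, -0.0120, 0.4920, 0.5231)
linear accel F/m = (-2.5000, 3.8000, 2.9000)
p' = p + v·dt = (-1.1320, -2.0200, -0.3680)
v + (F/m)dt = (-0.9000, 2.1520, -1.5840)

p' = (-1.1320, -2.0200, -0.3680)
q' = (0.6958, -0.0120, 0.4920, 0.5231)
v' = (-0.9000, 2.1520, -1.5840)
ω' = (-1.2669, 0.2449, 0.7796)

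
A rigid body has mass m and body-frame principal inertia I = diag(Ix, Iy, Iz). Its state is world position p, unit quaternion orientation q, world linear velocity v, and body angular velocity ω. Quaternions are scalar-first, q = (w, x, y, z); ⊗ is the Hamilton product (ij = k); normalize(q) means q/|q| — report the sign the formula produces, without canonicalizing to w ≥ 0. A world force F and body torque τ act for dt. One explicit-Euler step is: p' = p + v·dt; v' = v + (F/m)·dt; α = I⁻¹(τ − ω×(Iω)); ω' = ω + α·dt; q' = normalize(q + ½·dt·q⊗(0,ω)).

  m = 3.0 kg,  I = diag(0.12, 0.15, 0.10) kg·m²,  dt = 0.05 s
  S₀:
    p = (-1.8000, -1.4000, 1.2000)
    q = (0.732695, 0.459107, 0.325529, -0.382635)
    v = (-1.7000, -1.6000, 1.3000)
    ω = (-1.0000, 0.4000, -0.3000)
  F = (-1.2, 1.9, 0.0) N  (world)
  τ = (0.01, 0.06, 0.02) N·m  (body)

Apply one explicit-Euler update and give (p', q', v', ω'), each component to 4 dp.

(τ − ω×Iω)/I = (0.0333, 0.3600, 0.3200)
ω' = ω + α·dt = (-0.9983, 0.4180, -0.2840)
q⊗(0,ω) = (0.2141049, -0.6772997, 0.8134451, 0.2893633)
updated quaternion q' = (0.7378, 0.4420, 0.3457, -0.3753)
linear accel F/m = (-0.4000, 0.6333, 0.0000)
p + v·dt = (-1.8850, -1.4800, 1.2650)
new velocity v' = (-1.7200, -1.5683, 1.3000)

p' = (-1.8850, -1.4800, 1.2650)
q' = (0.7378, 0.4420, 0.3457, -0.3753)
v' = (-1.7200, -1.5683, 1.3000)
ω' = (-0.9983, 0.4180, -0.2840)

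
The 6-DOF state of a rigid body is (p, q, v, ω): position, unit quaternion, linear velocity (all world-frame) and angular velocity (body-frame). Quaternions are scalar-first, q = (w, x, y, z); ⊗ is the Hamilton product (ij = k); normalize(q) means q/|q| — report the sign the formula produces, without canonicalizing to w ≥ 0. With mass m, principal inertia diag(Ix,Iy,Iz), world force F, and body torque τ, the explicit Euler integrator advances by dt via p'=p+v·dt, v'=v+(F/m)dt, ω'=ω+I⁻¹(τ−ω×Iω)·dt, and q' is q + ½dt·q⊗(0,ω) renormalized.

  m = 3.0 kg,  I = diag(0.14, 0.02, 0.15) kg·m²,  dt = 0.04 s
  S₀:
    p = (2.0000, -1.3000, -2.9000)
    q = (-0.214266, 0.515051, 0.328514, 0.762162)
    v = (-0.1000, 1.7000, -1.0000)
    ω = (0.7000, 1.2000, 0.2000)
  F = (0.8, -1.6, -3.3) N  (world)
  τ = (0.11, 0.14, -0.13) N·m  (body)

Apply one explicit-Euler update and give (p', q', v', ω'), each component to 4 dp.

precession coupling ω×(Iω) = (0.0312, -0.0014, -0.1008)
angular accel α = (0.5629, 7.0700, -0.1947)
ω + α·dt = (0.7225, 1.4828, 0.1922)
Hamilton product q⊗(0,ω) = (-0.9071849, -0.9988778, 0.1733840, 0.3452482)
updated quaternion q' = (-0.2323, 0.4949, 0.3319, 0.7688)
a = (0.2667, -0.5333, -1.1000)
p' = p + v·dt = (1.9960, -1.2320, -2.9400)
new velocity v' = (-0.0893, 1.6787, -1.0440)

p' = (1.9960, -1.2320, -2.9400)
q' = (-0.2323, 0.4949, 0.3319, 0.7688)
v' = (-0.0893, 1.6787, -1.0440)
ω' = (0.7225, 1.4828, 0.1922)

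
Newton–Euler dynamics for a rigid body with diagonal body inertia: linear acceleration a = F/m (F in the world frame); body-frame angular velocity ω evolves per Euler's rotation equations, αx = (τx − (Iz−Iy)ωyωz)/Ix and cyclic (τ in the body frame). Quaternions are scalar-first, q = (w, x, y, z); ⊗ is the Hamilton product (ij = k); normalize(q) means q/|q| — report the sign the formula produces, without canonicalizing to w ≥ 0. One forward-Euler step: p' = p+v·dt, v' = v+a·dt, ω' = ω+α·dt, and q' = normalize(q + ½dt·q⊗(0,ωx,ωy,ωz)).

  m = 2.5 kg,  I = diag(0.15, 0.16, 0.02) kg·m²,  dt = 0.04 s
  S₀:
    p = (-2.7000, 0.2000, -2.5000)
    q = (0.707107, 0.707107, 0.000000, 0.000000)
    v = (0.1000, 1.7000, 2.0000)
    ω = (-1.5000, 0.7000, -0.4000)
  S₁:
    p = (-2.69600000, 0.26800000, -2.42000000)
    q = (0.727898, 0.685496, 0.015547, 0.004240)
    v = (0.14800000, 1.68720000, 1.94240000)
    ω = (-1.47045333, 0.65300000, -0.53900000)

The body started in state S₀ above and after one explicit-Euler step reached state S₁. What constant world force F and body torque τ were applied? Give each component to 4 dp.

ω₁ − ω₀ = (0.02954667, -0.04700000, -0.13900000)
precession coupling = (0.0392, 0.0780, -0.0105)
applied torque τ = (0.1500, -0.1100, -0.0800)
Δv = v₁−v₀ = (0.04800000, -0.01280000, -0.05760000)
applied force F = (3.0000, -0.8000, -3.6000)

F = (3.0000, -0.8000, -3.6000)
τ = (0.1500, -0.1100, -0.0800)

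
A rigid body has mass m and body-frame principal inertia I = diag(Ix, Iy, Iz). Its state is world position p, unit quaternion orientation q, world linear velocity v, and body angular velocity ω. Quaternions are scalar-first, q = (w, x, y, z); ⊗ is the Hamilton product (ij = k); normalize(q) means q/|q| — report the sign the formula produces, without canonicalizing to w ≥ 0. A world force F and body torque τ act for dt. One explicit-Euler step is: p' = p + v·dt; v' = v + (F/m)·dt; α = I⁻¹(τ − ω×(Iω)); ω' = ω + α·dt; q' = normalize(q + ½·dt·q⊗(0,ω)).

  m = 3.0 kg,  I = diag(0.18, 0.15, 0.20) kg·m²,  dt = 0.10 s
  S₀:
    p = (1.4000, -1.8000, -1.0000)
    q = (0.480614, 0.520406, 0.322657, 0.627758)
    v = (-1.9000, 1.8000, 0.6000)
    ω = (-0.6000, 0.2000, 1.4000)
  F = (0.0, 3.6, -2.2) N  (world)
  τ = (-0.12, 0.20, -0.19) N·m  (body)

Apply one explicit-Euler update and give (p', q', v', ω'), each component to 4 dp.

a = (0.0000, 1.2000, -0.7333)
p' = p + v·dt = (1.2100, -1.6200, -0.9400)
v' = v + a·dt = (-1.9000, 1.9200, 0.5267)
(τ − ω×Iω)/I = (-0.7444, 1.2213, -0.9680)
ω + α·dt = (-0.6744, 0.3221, 1.3032)
2q̇ = q⊗(0,ω) = (-0.6311490, 0.0377998, -1.0091004, 0.9705350)
q + ½dt·q⊗(0,ω), renormalized = (0.4477, 0.5208, 0.2714, 0.6743)

p' = (1.2100, -1.6200, -0.9400)
q' = (0.4477, 0.5208, 0.2714, 0.6743)
v' = (-1.9000, 1.9200, 0.5267)
ω' = (-0.6744, 0.3221, 1.3032)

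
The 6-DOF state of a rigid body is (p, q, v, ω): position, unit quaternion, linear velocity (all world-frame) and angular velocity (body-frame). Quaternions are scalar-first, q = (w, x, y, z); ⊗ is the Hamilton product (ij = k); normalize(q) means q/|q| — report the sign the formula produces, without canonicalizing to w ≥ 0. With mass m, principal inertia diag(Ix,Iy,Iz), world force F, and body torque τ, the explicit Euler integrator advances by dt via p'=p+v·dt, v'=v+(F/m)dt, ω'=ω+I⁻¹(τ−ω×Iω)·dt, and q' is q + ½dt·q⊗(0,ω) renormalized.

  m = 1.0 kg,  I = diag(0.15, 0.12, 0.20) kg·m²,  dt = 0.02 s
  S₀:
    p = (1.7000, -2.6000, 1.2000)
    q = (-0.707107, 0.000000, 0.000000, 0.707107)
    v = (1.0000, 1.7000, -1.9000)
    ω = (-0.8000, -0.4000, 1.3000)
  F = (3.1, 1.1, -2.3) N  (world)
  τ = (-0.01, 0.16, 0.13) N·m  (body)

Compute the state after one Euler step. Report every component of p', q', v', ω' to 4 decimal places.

angular accel α = (0.2107, 0.9000, 0.6980)
ω' = ω + α·dt = (-0.7958, -0.3820, 1.3140)
2q̇ = q⊗(0,ω) = (-0.9192391, 0.8485284, -0.2828428, -0.9192391)
q + ½dt·q⊗(0,ω), renormalized = (-0.7162, 0.0085, -0.0028, 0.6978)
linear accel F/m = (3.1000, 1.1000, -2.3000)
p' = p + v·dt = (1.7200, -2.5660, 1.1620)
v + (F/m)dt = (1.0620, 1.7220, -1.9460)

p' = (1.7200, -2.5660, 1.1620)
q' = (-0.7162, 0.0085, -0.0028, 0.6978)
v' = (1.0620, 1.7220, -1.9460)
ω' = (-0.7958, -0.3820, 1.3140)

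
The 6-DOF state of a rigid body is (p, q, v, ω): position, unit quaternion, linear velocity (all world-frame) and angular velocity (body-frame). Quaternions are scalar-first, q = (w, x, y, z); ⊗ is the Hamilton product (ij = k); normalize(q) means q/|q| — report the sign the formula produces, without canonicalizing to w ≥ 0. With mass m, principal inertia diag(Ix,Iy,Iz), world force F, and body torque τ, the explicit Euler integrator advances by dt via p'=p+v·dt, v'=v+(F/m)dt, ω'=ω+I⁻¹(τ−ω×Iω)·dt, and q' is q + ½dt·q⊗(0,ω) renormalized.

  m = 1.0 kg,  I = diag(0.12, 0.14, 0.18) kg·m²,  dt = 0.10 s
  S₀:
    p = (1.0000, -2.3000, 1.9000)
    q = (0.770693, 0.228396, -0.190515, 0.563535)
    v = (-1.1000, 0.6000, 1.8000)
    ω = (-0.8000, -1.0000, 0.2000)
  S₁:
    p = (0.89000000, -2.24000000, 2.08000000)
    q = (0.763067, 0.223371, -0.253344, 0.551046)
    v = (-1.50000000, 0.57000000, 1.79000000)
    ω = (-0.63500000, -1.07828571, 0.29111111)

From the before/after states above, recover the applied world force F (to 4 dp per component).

F = (-4.0000, -0.3000, -0.1000)

Δv = v₁−v₀ = (-0.40000000, -0.03000000, -0.01000000)
applied force F = (-4.0000, -0.3000, -0.1000)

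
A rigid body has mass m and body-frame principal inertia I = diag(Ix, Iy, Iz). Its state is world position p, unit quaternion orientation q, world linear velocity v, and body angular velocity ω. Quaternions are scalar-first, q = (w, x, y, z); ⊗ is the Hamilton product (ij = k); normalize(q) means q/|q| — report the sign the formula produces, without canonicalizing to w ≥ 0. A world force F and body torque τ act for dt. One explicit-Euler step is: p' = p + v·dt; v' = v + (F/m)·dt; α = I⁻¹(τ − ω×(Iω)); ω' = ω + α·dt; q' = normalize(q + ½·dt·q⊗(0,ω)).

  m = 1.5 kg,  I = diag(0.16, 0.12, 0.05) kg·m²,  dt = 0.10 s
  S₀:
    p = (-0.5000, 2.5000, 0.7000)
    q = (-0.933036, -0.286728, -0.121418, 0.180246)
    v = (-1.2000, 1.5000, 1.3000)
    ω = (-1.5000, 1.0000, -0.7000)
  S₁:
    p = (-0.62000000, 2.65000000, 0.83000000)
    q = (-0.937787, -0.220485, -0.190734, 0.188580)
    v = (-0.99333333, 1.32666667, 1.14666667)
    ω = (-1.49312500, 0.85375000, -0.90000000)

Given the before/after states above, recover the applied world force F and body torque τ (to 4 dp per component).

F = (3.1000, -2.6000, -2.3000)
τ = (0.0600, -0.0600, -0.0400)

ω₁ − ω₀ = (0.00687500, -0.14625000, -0.20000000)
gyro term ω₀×Iω₀ = (0.0490, 0.1155, 0.0600)
I·α + gyro = (0.0600, -0.0600, -0.0400)
velocity change Δv = (0.20666667, -0.17333333, -0.15333333)
F = m·Δv/dt = (3.1000, -2.6000, -2.3000)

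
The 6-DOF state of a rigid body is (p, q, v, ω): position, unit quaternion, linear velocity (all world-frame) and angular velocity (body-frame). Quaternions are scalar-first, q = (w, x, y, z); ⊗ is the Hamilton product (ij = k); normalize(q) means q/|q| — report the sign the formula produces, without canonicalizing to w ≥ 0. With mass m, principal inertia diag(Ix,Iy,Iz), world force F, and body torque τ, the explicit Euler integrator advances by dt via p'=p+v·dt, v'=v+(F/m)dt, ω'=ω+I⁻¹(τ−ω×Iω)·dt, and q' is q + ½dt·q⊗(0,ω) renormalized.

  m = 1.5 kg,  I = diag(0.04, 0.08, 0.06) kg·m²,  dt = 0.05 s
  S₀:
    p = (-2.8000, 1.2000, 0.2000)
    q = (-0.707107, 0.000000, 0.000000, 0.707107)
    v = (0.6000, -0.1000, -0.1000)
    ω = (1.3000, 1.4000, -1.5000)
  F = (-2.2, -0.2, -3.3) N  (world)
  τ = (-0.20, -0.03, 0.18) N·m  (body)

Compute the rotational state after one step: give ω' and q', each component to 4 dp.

ω' = (0.9975, 1.3569, -1.4107)
q' = (-0.6793, -0.0476, -0.0018, 0.7323)

(τ − ω×Iω)/I = (-6.0500, -0.8625, 1.7867)
ω' = ω + α·dt = (0.9975, 1.3569, -1.4107)
2q̇ = q⊗(0,ω) = (1.0606605, -1.9091889, -0.0707107, 1.0606605)
q + ½dt·q⊗(0,ω), renormalized = (-0.6793, -0.0476, -0.0018, 0.7323)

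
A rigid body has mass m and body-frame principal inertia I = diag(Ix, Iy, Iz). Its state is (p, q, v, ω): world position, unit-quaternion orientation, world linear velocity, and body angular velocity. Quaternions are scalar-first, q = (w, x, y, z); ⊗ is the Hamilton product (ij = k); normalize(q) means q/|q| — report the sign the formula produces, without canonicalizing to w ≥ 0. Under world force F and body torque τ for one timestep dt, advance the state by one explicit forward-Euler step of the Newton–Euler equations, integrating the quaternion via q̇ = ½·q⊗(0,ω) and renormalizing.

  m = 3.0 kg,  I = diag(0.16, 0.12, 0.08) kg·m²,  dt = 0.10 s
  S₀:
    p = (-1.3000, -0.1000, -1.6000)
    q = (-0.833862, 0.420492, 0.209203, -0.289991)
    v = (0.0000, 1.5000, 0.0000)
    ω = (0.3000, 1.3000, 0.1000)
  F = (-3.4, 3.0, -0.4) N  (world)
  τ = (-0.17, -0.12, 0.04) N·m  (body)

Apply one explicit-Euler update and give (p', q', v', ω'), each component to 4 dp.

precession coupling ω×(Iω) = (-0.0052, 0.0024, -0.0156)
α = I⁻¹(τ − ω×Iω) = (-1.0300, -1.0200, 0.6950)
ω' = ω + α·dt = (0.1970, 1.1980, 0.1695)
Hamilton product q⊗(0,ω) = (-0.3691124, 0.1477500, -1.2130671, 0.4004925)
q' = normalize(q + ½dt·q⊗(0,ω)) = (-0.8504, 0.4269, 0.1482, -0.2694)
p' = p + v·dt = (-1.3000, 0.0500, -1.6000)
new velocity v' = (-0.1133, 1.6000, -0.0133)

p' = (-1.3000, 0.0500, -1.6000)
q' = (-0.8504, 0.4269, 0.1482, -0.2694)
v' = (-0.1133, 1.6000, -0.0133)
ω' = (0.1970, 1.1980, 0.1695)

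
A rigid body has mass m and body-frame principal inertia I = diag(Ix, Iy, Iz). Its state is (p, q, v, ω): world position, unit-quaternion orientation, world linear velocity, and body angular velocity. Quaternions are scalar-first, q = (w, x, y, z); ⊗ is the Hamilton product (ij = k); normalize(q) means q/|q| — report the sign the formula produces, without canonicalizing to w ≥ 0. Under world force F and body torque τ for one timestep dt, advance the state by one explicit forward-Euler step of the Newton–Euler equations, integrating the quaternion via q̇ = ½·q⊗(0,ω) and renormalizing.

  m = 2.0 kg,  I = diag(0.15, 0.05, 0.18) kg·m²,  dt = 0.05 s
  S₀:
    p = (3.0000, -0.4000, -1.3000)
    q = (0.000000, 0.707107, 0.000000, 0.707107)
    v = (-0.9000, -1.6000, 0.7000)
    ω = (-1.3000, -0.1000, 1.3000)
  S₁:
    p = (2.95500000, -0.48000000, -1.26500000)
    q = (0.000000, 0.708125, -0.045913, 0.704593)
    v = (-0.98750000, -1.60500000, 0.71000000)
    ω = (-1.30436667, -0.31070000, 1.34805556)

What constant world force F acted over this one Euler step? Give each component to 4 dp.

Δv = v₁−v₀ = (-0.08750000, -0.00500000, 0.01000000)
applied force F = (-3.5000, -0.2000, 0.4000)

F = (-3.5000, -0.2000, 0.4000)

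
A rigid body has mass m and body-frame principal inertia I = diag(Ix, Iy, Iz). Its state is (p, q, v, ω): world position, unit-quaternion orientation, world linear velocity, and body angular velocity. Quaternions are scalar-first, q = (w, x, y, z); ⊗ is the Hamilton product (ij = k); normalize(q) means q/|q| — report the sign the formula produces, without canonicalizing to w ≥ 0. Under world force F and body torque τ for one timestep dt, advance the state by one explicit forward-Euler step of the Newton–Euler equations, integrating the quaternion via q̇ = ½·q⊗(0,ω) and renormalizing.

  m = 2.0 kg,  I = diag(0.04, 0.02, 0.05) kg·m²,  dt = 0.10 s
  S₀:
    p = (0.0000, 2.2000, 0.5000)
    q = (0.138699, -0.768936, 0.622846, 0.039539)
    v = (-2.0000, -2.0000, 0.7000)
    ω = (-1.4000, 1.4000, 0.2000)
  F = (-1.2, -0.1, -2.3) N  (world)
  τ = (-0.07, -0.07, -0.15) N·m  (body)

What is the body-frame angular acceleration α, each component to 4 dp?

α = (-1.9600, -3.6400, -3.7840)

gyro term ω×Iω = (0.0084, 0.0028, 0.0392)
α = I⁻¹(τ − ω×Iω) = (-1.9600, -3.6400, -3.7840)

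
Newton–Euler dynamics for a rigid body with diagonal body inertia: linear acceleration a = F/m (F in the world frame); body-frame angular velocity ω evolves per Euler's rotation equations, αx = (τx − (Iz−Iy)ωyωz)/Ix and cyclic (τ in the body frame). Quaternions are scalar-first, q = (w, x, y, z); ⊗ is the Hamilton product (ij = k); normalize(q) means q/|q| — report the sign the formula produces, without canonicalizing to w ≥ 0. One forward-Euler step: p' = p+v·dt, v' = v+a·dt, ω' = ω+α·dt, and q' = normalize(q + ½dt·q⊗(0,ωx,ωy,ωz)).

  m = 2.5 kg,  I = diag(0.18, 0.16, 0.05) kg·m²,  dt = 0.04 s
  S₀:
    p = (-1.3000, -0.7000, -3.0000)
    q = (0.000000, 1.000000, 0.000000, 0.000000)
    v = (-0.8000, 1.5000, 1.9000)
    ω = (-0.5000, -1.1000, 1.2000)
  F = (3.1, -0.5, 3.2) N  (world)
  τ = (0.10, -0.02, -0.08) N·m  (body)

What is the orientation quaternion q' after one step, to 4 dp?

q' = (0.0100, 0.9994, -0.0240, -0.0220)

Hamilton product q⊗(0,ω) = (0.5000000, 0.0000000, -1.2000000, -1.1000000)
updated quaternion q' = (0.0100, 0.9994, -0.0240, -0.0220)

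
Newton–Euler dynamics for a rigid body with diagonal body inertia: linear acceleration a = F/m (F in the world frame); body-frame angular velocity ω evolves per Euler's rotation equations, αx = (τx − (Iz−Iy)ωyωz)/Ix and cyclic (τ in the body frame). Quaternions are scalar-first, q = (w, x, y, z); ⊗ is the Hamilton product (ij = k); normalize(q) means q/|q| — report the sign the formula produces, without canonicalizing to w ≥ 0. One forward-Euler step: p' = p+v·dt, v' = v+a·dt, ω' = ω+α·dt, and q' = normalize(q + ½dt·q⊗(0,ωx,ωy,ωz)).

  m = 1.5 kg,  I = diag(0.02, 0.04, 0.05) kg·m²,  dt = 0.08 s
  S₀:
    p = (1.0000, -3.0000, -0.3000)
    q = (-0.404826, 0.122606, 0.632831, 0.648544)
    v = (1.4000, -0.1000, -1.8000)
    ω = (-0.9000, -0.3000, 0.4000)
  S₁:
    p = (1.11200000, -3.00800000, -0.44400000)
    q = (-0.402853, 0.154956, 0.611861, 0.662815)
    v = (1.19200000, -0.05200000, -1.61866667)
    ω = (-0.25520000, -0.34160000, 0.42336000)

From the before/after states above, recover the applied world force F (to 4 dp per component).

v₁ − v₀ = (-0.20800000, 0.04800000, 0.18133333)
m·(v₁−v₀)/dt = (-3.9000, 0.9000, 3.4000)

F = (-3.9000, 0.9000, 3.4000)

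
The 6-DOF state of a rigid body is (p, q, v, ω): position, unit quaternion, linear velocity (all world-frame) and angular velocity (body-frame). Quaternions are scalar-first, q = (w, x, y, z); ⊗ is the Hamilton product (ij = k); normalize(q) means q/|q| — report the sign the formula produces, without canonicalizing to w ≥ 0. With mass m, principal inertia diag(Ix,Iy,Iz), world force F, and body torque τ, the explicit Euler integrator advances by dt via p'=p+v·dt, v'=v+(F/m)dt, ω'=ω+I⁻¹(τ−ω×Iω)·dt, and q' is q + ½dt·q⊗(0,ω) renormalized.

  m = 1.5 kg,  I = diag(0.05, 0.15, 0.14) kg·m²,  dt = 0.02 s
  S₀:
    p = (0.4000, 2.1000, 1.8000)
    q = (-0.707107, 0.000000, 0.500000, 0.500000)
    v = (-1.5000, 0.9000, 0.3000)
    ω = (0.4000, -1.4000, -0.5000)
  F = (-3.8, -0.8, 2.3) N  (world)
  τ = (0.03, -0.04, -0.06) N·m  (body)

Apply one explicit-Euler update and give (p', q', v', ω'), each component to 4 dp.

p' = (0.3700, 2.1180, 1.8060)
q' = (-0.6975, 0.0017, 0.5118, 0.5015)
v' = (-1.5507, 0.8893, 0.3307)
ω' = (0.4148, -1.4077, -0.5006)

a = (-2.5333, -0.5333, 1.5333)
new position p' = (0.3700, 2.1180, 1.8060)
v' = v + a·dt = (-1.5507, 0.8893, 0.3307)
ω×(Iω) gyroscopic = (-0.0070, 0.0180, -0.0560)
α = I⁻¹(τ − ω×Iω) = (0.7400, -0.3867, -0.0286)
ω + α·dt = (0.4148, -1.4077, -0.5006)
Hamilton product q⊗(0,ω) = (0.9500000, 0.1671572, 1.1899498, 0.1535535)
q' = normalize(q + ½dt·q⊗(0,ω)) = (-0.6975, 0.0017, 0.5118, 0.5015)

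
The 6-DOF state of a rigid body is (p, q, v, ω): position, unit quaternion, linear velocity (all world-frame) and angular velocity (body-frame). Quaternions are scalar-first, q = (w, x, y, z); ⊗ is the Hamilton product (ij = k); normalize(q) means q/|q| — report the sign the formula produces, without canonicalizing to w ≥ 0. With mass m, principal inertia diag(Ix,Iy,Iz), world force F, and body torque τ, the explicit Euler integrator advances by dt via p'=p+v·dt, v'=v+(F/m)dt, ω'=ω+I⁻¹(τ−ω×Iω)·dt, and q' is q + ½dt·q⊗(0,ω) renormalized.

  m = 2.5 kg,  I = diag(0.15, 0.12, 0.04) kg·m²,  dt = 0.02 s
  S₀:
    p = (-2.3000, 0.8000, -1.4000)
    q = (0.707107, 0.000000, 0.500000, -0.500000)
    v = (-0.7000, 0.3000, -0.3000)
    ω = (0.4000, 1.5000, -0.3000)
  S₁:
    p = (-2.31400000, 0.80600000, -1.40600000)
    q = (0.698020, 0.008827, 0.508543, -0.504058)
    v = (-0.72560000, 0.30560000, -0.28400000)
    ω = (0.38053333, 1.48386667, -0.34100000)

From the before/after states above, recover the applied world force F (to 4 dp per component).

velocity change Δv = (-0.02560000, 0.00560000, 0.01600000)
F = m·Δv/dt = (-3.2000, 0.7000, 2.0000)

F = (-3.2000, 0.7000, 2.0000)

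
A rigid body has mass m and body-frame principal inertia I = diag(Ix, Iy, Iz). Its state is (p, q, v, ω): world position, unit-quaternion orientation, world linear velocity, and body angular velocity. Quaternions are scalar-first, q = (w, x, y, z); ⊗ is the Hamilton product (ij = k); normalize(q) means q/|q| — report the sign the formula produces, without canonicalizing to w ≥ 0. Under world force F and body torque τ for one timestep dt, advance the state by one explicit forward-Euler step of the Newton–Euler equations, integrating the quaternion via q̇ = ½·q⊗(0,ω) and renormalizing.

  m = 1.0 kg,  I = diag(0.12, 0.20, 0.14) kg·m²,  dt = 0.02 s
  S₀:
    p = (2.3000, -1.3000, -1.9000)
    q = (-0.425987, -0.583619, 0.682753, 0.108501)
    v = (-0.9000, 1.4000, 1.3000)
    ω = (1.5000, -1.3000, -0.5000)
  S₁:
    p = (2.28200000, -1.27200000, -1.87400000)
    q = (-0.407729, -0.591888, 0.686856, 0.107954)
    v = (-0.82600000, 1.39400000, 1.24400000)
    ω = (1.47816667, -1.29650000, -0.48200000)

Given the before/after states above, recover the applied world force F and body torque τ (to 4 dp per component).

F = (3.7000, -0.3000, -2.8000)
τ = (-0.1700, 0.0500, -0.0300)

Δv = v₁−v₀ = (0.07400000, -0.00600000, -0.05600000)
applied force F = (3.7000, -0.3000, -2.8000)
Δω = ω₁−ω₀ = (-0.02183333, 0.00350000, 0.01800000)
ω₀×(Iω₀) = (-0.0390, 0.0150, -0.1560)
applied torque τ = (-0.1700, 0.0500, -0.0300)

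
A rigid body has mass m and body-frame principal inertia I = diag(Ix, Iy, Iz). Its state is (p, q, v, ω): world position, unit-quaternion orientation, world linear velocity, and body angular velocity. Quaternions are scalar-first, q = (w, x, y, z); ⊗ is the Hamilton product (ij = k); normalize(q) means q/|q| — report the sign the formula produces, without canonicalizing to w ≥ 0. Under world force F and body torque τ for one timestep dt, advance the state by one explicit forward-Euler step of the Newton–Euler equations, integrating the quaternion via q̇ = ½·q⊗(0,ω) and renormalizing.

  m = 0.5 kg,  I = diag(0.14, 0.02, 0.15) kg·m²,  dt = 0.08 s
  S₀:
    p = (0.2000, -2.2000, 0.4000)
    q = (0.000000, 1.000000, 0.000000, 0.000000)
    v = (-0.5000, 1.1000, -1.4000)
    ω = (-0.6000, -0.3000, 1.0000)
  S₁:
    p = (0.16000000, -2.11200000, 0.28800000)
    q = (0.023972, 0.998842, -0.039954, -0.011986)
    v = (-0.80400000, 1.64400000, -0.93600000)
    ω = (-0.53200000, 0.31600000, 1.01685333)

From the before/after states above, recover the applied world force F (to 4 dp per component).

v₁ − v₀ = (-0.30400000, 0.54400000, 0.46400000)
F = m·Δv/dt = (-1.9000, 3.4000, 2.9000)

F = (-1.9000, 3.4000, 2.9000)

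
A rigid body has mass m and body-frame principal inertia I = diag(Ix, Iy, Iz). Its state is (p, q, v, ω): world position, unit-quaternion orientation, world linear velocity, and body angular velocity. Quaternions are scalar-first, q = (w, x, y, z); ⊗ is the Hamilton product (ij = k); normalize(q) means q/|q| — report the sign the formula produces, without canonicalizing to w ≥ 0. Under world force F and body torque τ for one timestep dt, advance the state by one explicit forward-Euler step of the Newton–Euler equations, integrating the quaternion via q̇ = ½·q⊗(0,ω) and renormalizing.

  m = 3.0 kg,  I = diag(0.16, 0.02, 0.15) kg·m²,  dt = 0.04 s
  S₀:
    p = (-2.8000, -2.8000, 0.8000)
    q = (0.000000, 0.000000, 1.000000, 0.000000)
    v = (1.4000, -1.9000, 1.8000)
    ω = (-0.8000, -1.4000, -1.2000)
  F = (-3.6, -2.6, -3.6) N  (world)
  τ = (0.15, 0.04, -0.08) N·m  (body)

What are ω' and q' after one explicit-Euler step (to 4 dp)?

gyro term ω×Iω = (0.2184, 0.0096, -0.1568)
(τ − ω×Iω)/I = (-0.4275, 1.5200, 0.5120)
ω + α·dt = (-0.8171, -1.3392, -1.1795)
Hamilton product q⊗(0,ω) = (1.4000000, -1.2000000, 0.0000000, 0.8000000)
q + ½dt·q⊗(0,ω), renormalized = (0.0280, -0.0240, 0.9992, 0.0160)

ω' = (-0.8171, -1.3392, -1.1795)
q' = (0.0280, -0.0240, 0.9992, 0.0160)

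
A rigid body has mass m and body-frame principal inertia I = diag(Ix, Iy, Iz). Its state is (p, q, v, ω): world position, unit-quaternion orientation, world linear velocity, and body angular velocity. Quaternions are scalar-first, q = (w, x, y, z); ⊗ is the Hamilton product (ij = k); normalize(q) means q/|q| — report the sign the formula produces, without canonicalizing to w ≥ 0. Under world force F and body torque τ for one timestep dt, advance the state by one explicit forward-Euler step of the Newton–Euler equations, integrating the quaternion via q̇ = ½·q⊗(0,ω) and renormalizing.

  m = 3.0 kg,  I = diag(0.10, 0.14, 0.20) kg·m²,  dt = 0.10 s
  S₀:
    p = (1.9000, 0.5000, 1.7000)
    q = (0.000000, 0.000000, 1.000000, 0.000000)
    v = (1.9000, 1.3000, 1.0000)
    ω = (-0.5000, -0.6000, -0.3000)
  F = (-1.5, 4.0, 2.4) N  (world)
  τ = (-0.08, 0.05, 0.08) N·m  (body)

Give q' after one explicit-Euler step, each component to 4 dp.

q' = (0.0300, -0.0150, 0.9991, 0.0250)

2q̇ = q⊗(0,ω) = (0.6000000, -0.3000000, 0.0000000, 0.5000000)
q' = normalize(q + ½dt·q⊗(0,ω)) = (0.0300, -0.0150, 0.9991, 0.0250)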